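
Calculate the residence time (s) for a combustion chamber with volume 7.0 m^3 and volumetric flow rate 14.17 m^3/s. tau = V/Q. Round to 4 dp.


tau = V / Q_flow
tau = 7.0 / 14.17 = 0.4940 s


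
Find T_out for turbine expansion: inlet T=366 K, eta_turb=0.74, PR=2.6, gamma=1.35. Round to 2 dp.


T_out = T_in * (1 - eta * (1 - PR^(-(gamma-1)/gamma)))
Exponent = -(1.35-1)/1.35 = -0.25925926
PR^exp = 2.6^(-0.25925926) = 0.78057442
Factor = 1 - 0.74*(1 - 0.78057442) = 0.83762507
T_out = 366 * 0.83762507 = 306.57 K


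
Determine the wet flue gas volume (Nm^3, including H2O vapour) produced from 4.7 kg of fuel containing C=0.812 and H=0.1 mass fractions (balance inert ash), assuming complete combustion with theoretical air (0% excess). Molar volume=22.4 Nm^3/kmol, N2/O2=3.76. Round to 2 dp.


Per kg fuel: CO2 = (C/12 kmol)*22.4 = (0.812/12)*22.4 = 1.51573 Nm^3
Per kg fuel: H2O = (H/2 kmol)*22.4 = (0.1/2)*22.4 = 1.12000 Nm^3
O2 needed per kg fuel = C/12 + H/4 = 0.812/12 + 0.1/4 = 0.09266667 kmol
Per kg fuel: N2 = O2*3.76*22.4 = 0.09266667*3.76*22.4 = 7.80476 Nm^3
Total per kg = 1.51573 + 1.12000 + 7.80476 = 10.44049 Nm^3
Total = 10.44049 * 4.7 = 49.07 Nm^3


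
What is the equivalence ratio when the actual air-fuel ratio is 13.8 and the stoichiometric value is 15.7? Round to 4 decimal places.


phi = AFR_stoich / AFR_actual
phi = 15.7 / 13.8 = 1.1377


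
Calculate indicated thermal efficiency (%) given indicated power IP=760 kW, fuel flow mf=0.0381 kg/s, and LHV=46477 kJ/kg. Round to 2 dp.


eta_ith = (IP / (mf * LHV)) * 100
Denominator = 0.0381 * 46477 = 1770.7737 kW
eta_ith = (760 / 1770.7737) * 100 = 42.92%


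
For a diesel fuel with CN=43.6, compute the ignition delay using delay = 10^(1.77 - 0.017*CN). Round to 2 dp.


delay = 10^(1.77 - 0.017*CN)
Exponent = 1.77 - 0.017*43.6 = 1.0288
delay = 10^1.0288 = 10.69 ms


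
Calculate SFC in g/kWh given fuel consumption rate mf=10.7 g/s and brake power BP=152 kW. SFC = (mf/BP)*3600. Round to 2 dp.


SFC = (mf / BP) * 3600
Rate = 10.7 / 152 = 0.070395 g/(s*kW)
SFC = 0.070395 * 3600 = 253.42 g/kWh


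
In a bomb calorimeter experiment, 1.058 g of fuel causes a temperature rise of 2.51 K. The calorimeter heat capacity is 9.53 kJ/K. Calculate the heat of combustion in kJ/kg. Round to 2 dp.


Hc = C_cal * delta_T / m_fuel
Q_released = 9.53 * 2.51 = 23.9203 kJ
m_fuel = 1.058 g = 1.058/1000 kg = 0.001058 kg
Hc = 23.9203 / 0.001058 = 22608.98 kJ/kg


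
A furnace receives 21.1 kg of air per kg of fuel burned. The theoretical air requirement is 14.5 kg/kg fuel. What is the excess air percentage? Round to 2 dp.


Excess air = actual - stoichiometric = 21.1 - 14.5 = 6.60 kg/kg fuel
Excess air % = (excess / stoich) * 100 = (6.60 / 14.5) * 100 = 45.52%


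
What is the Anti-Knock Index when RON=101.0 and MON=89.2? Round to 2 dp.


AKI = (RON + MON) / 2
AKI = (101.0 + 89.2) / 2
AKI = 190.2 / 2 = 95.10


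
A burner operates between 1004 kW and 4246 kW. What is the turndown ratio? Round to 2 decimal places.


TDR = Q_max / Q_min
TDR = 4246 / 1004 = 4.23


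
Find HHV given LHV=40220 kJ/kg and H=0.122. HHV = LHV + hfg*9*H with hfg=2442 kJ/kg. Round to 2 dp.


HHV = LHV + hfg * 9 * H
Water addition = 2442 * 9 * 0.122 = 2681.316 kJ/kg
HHV = 40220 + 2681.316 = 42901.32 kJ/kg


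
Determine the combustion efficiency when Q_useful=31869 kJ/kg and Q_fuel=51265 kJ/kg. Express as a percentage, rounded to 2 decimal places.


Efficiency = (Q_useful / Q_fuel) * 100
Efficiency = (31869 / 51265) * 100
Efficiency = 0.6217 * 100 = 62.17%


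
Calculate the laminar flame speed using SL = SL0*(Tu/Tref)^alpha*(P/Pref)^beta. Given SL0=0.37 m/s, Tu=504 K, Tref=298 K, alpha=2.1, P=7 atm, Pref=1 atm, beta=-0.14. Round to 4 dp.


SL = SL0 * (Tu/Tref)^alpha * (P/Pref)^beta
T ratio = 504/298 = 1.69127517
(T ratio)^alpha = 1.69127517^2.1 = 3.014741
(P/Pref)^beta = 7^(-0.14) = 0.761529
SL = 0.37 * 3.014741 * 0.761529 = 0.8495 m/s


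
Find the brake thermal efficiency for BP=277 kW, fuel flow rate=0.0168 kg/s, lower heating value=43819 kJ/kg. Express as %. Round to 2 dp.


eta_BTE = (BP / (mf * LHV)) * 100
Denominator = 0.0168 * 43819 = 736.1592 kW
eta_BTE = (277 / 736.1592) * 100 = 37.63%


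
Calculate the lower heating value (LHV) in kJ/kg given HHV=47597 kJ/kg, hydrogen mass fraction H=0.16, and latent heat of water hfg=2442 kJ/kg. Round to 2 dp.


LHV = HHV - hfg * 9 * H
Water correction = 2442 * 9 * 0.16 = 3516.480 kJ/kg
LHV = 47597 - 3516.480 = 44080.52 kJ/kg


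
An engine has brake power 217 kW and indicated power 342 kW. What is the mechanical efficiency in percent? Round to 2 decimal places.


eta_mech = (BP / IP) * 100
Ratio = 217 / 342 = 0.6345
eta_mech = 0.6345 * 100 = 63.45%


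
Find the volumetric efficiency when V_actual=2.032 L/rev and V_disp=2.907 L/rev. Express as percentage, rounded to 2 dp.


eta_v = (V_actual / V_disp) * 100
Ratio = 2.032 / 2.907 = 0.6990
eta_v = 0.6990 * 100 = 69.90%


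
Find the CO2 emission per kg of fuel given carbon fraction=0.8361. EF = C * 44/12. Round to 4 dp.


EF = C_frac * (M_CO2 / M_C)
EF = 0.8361 * (44/12)
EF = 0.8361 * 3.666667 = 3.0657 kg_CO2/kg_fuel


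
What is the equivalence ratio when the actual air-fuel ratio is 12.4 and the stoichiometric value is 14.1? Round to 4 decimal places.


phi = AFR_stoich / AFR_actual
phi = 14.1 / 12.4 = 1.1371


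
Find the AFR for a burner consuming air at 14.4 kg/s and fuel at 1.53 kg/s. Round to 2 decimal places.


AFR = m_air / m_fuel
AFR = 14.4 / 1.53 = 9.41


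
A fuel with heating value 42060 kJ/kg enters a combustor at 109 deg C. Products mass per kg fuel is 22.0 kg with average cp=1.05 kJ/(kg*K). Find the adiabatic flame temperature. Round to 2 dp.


T_ad = T_in + Hc / (m_p * cp)
Denominator = 22.0 * 1.05 = 23.1000
Temperature rise = 42060 / 23.1000 = 1820.78 K
T_ad = 109 + 1820.78 = 1929.78 deg C


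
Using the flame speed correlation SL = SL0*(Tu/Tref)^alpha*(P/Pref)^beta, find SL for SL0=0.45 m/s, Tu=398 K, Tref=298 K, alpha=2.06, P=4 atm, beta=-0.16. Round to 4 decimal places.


SL = SL0 * (Tu/Tref)^alpha * (P/Pref)^beta
T ratio = 398/298 = 1.33557047
(T ratio)^alpha = 1.33557047^2.06 = 1.814987
(P/Pref)^beta = 4^(-0.16) = 0.801070
SL = 0.45 * 1.814987 * 0.801070 = 0.6543 m/s


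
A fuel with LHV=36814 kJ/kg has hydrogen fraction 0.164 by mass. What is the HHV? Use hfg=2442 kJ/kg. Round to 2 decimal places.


HHV = LHV + hfg * 9 * H
Water addition = 2442 * 9 * 0.164 = 3604.392 kJ/kg
HHV = 36814 + 3604.392 = 40418.39 kJ/kg


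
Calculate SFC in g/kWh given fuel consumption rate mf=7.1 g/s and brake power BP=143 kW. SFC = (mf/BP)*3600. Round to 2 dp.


SFC = (mf / BP) * 3600
Rate = 7.1 / 143 = 0.049650 g/(s*kW)
SFC = 0.049650 * 3600 = 178.74 g/kWh


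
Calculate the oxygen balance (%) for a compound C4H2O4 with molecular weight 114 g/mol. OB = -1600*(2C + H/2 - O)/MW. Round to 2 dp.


OB = -1600 * (2C + H/2 - O) / MW
Inner = 2*4 + 2/2 - 4 = 5.00
OB = -1600 * 5.00 / 114 = -70.18%


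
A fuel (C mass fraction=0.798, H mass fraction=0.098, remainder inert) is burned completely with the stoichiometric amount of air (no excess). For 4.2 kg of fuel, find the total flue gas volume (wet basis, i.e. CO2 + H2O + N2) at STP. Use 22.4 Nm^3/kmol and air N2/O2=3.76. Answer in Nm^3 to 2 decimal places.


Per kg fuel: CO2 = (C/12 kmol)*22.4 = (0.798/12)*22.4 = 1.48960 Nm^3
Per kg fuel: H2O = (H/2 kmol)*22.4 = (0.098/2)*22.4 = 1.09760 Nm^3
O2 needed per kg fuel = C/12 + H/4 = 0.798/12 + 0.098/4 = 0.09100000 kmol
Per kg fuel: N2 = O2*3.76*22.4 = 0.09100000*3.76*22.4 = 7.66438 Nm^3
Total per kg = 1.48960 + 1.09760 + 7.66438 = 10.25158 Nm^3
Total = 10.25158 * 4.2 = 43.06 Nm^3


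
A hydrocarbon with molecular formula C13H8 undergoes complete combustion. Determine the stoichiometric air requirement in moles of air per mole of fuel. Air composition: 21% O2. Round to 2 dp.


Balanced combustion: C13H8 + 15 O2 -> 13 CO2 + 4 H2O
O2 needed = C + H/4 = 13 + 8/4 = 15.00 moles
Air moles = O2 / 0.21 = 15.00 / 0.21 = 71.43 moles air


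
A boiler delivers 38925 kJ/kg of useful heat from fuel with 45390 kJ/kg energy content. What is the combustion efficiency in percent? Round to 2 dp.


Efficiency = (Q_useful / Q_fuel) * 100
Efficiency = (38925 / 45390) * 100
Efficiency = 0.8576 * 100 = 85.76%


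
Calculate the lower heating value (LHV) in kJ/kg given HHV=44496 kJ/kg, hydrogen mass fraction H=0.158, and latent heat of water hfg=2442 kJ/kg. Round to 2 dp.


LHV = HHV - hfg * 9 * H
Water correction = 2442 * 9 * 0.158 = 3472.524 kJ/kg
LHV = 44496 - 3472.524 = 41023.48 kJ/kg


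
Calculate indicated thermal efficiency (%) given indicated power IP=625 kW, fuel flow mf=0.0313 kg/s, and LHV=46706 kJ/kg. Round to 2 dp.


eta_ith = (IP / (mf * LHV)) * 100
Denominator = 0.0313 * 46706 = 1461.8978 kW
eta_ith = (625 / 1461.8978) * 100 = 42.75%


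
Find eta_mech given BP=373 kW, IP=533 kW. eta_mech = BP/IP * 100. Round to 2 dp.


eta_mech = (BP / IP) * 100
Ratio = 373 / 533 = 0.6998
eta_mech = 0.6998 * 100 = 69.98%


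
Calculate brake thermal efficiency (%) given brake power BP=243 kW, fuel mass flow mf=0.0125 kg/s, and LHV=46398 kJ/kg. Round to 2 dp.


eta_BTE = (BP / (mf * LHV)) * 100
Denominator = 0.0125 * 46398 = 579.9750 kW
eta_BTE = (243 / 579.9750) * 100 = 41.90%


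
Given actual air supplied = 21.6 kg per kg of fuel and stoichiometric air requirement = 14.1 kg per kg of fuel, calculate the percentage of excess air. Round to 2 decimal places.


Excess air = actual - stoichiometric = 21.6 - 14.1 = 7.50 kg/kg fuel
Excess air % = (excess / stoich) * 100 = (7.50 / 14.1) * 100 = 53.19%


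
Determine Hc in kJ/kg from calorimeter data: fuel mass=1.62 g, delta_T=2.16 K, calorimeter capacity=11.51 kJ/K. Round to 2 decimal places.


Hc = C_cal * delta_T / m_fuel
Q_released = 11.51 * 2.16 = 24.8616 kJ
m_fuel = 1.62 g = 1.62/1000 kg = 0.001620 kg
Hc = 24.8616 / 0.001620 = 15346.67 kJ/kg


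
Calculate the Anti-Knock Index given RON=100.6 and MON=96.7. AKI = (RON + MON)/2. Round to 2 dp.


AKI = (RON + MON) / 2
AKI = (100.6 + 96.7) / 2
AKI = 197.3 / 2 = 98.65


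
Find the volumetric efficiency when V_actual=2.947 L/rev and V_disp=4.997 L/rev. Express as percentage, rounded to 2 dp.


eta_v = (V_actual / V_disp) * 100
Ratio = 2.947 / 4.997 = 0.5898
eta_v = 0.5898 * 100 = 58.98%


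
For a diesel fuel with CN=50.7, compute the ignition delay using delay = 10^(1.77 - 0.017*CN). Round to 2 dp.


delay = 10^(1.77 - 0.017*CN)
Exponent = 1.77 - 0.017*50.7 = 0.9081
delay = 10^0.9081 = 8.09 ms


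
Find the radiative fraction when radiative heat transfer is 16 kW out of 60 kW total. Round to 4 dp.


f_rad = Q_rad / Q_total
f_rad = 16 / 60 = 0.2667


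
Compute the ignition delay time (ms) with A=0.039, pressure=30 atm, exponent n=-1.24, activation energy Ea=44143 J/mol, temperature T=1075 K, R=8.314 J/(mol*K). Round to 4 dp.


tau = A * P^n * exp(Ea/(R*T))
P^n = 30^(-1.24) = 0.01473566
Ea/(R*T) = 44143/(8.314*1075) = 4.939049
exp(Ea/(R*T)) = 139.637432
tau = 0.039 * 0.01473566 * 139.637432 = 0.0802 ms


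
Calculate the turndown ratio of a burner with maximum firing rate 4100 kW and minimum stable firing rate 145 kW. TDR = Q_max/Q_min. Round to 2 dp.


TDR = Q_max / Q_min
TDR = 4100 / 145 = 28.28


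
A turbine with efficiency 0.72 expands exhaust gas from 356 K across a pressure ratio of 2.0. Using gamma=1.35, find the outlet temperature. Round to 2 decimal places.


T_out = T_in * (1 - eta * (1 - PR^(-(gamma-1)/gamma)))
Exponent = -(1.35-1)/1.35 = -0.25925926
PR^exp = 2.0^(-0.25925926) = 0.83551680
Factor = 1 - 0.72*(1 - 0.83551680) = 0.88157210
T_out = 356 * 0.88157210 = 313.84 K


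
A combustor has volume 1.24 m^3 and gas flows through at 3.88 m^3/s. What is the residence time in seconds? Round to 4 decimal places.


tau = V / Q_flow
tau = 1.24 / 3.88 = 0.3196 s


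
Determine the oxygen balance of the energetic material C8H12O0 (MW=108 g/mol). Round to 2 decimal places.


OB = -1600 * (2C + H/2 - O) / MW
Inner = 2*8 + 12/2 - 0 = 22.00
OB = -1600 * 22.00 / 108 = -325.93%


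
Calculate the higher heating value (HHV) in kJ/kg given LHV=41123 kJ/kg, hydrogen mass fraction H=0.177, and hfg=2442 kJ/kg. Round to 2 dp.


HHV = LHV + hfg * 9 * H
Water addition = 2442 * 9 * 0.177 = 3890.106 kJ/kg
HHV = 41123 + 3890.106 = 45013.11 kJ/kg


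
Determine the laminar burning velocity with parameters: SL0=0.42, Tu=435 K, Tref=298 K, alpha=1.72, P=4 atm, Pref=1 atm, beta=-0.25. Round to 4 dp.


SL = SL0 * (Tu/Tref)^alpha * (P/Pref)^beta
T ratio = 435/298 = 1.45973154
(T ratio)^alpha = 1.45973154^1.72 = 1.916680
(P/Pref)^beta = 4^(-0.25) = 0.707107
SL = 0.42 * 1.916680 * 0.707107 = 0.5692 m/s


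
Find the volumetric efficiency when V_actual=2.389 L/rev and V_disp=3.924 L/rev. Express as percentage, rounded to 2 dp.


eta_v = (V_actual / V_disp) * 100
Ratio = 2.389 / 3.924 = 0.6088
eta_v = 0.6088 * 100 = 60.88%


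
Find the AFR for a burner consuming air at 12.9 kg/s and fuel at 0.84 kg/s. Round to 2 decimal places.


AFR = m_air / m_fuel
AFR = 12.9 / 0.84 = 15.36


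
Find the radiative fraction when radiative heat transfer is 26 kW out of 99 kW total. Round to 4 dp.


f_rad = Q_rad / Q_total
f_rad = 26 / 99 = 0.2626


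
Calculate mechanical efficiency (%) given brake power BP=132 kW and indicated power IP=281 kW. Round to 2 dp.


eta_mech = (BP / IP) * 100
Ratio = 132 / 281 = 0.4698
eta_mech = 0.4698 * 100 = 46.98%


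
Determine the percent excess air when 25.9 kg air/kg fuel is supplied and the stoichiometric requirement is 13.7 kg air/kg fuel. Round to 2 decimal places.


Excess air = actual - stoichiometric = 25.9 - 13.7 = 12.20 kg/kg fuel
Excess air % = (excess / stoich) * 100 = (12.20 / 13.7) * 100 = 89.05%


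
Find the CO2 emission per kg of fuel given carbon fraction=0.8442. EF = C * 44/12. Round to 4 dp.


EF = C_frac * (M_CO2 / M_C)
EF = 0.8442 * (44/12)
EF = 0.8442 * 3.666667 = 3.0954 kg_CO2/kg_fuel


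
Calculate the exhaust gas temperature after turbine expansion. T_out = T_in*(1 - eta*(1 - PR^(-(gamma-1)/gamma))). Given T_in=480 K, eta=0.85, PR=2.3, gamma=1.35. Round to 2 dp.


T_out = T_in * (1 - eta * (1 - PR^(-(gamma-1)/gamma)))
Exponent = -(1.35-1)/1.35 = -0.25925926
PR^exp = 2.3^(-0.25925926) = 0.80578413
Factor = 1 - 0.85*(1 - 0.80578413) = 0.83491651
T_out = 480 * 0.83491651 = 400.76 K


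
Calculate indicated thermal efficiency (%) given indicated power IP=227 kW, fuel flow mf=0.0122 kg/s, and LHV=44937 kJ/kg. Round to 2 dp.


eta_ith = (IP / (mf * LHV)) * 100
Denominator = 0.0122 * 44937 = 548.2314 kW
eta_ith = (227 / 548.2314) * 100 = 41.41%


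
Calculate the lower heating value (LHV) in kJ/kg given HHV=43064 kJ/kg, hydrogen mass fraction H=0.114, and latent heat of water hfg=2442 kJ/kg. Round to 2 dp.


LHV = HHV - hfg * 9 * H
Water correction = 2442 * 9 * 0.114 = 2505.492 kJ/kg
LHV = 43064 - 2505.492 = 40558.51 kJ/kg


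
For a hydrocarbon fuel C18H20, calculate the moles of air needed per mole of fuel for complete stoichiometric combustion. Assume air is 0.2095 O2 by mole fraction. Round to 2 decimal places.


Balanced combustion: C18H20 + 23 O2 -> 18 CO2 + 10 H2O
O2 needed = C + H/4 = 18 + 20/4 = 23.00 moles
Air moles = O2 / 0.2095 = 23.00 / 0.2095 = 109.79 moles air


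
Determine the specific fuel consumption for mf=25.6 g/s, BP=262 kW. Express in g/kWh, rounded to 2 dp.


SFC = (mf / BP) * 3600
Rate = 25.6 / 262 = 0.097710 g/(s*kW)
SFC = 0.097710 * 3600 = 351.76 g/kWh


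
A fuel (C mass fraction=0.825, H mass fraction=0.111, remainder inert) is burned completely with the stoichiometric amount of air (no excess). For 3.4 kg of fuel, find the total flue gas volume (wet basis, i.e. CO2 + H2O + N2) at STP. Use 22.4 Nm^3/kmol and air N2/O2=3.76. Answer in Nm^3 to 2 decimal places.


Per kg fuel: CO2 = (C/12 kmol)*22.4 = (0.825/12)*22.4 = 1.54000 Nm^3
Per kg fuel: H2O = (H/2 kmol)*22.4 = (0.111/2)*22.4 = 1.24320 Nm^3
O2 needed per kg fuel = C/12 + H/4 = 0.825/12 + 0.111/4 = 0.09650000 kmol
Per kg fuel: N2 = O2*3.76*22.4 = 0.09650000*3.76*22.4 = 8.12762 Nm^3
Total per kg = 1.54000 + 1.24320 + 8.12762 = 10.91082 Nm^3
Total = 10.91082 * 3.4 = 37.10 Nm^3


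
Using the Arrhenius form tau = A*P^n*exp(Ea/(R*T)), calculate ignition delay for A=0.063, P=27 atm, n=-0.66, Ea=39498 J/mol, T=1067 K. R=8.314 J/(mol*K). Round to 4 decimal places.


tau = A * P^n * exp(Ea/(R*T))
P^n = 27^(-0.66) = 0.11357949
Ea/(R*T) = 39498/(8.314*1067) = 4.452467
exp(Ea/(R*T)) = 85.838408
tau = 0.063 * 0.11357949 * 85.838408 = 0.6142 ms


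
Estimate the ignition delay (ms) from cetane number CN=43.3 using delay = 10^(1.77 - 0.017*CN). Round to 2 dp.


delay = 10^(1.77 - 0.017*CN)
Exponent = 1.77 - 0.017*43.3 = 1.0339
delay = 10^1.0339 = 10.81 ms


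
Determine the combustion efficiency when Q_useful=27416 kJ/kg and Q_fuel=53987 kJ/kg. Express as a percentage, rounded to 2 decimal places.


Efficiency = (Q_useful / Q_fuel) * 100
Efficiency = (27416 / 53987) * 100
Efficiency = 0.5078 * 100 = 50.78%


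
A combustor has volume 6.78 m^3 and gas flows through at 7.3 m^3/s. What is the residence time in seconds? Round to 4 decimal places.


tau = V / Q_flow
tau = 6.78 / 7.3 = 0.9288 s


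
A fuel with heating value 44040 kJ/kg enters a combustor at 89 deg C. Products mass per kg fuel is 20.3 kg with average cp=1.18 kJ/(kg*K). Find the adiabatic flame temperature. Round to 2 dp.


T_ad = T_in + Hc / (m_p * cp)
Denominator = 20.3 * 1.18 = 23.9540
Temperature rise = 44040 / 23.9540 = 1838.52 K
T_ad = 89 + 1838.52 = 1927.52 deg C


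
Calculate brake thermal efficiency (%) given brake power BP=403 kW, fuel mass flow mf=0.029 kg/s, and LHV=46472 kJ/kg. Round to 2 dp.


eta_BTE = (BP / (mf * LHV)) * 100
Denominator = 0.029 * 46472 = 1347.6880 kW
eta_BTE = (403 / 1347.6880) * 100 = 29.90%


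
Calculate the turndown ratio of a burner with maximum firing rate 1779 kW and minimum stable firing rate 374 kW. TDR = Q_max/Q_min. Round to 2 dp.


TDR = Q_max / Q_min
TDR = 1779 / 374 = 4.76


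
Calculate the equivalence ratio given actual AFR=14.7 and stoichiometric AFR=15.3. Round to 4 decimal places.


phi = AFR_stoich / AFR_actual
phi = 15.3 / 14.7 = 1.0408


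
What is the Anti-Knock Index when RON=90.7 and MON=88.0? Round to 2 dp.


AKI = (RON + MON) / 2
AKI = (90.7 + 88.0) / 2
AKI = 178.7 / 2 = 89.35


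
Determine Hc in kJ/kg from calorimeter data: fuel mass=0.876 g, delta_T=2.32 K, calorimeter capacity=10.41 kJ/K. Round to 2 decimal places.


Hc = C_cal * delta_T / m_fuel
Q_released = 10.41 * 2.32 = 24.1512 kJ
m_fuel = 0.876 g = 0.876/1000 kg = 0.000876 kg
Hc = 24.1512 / 0.000876 = 27569.86 kJ/kg


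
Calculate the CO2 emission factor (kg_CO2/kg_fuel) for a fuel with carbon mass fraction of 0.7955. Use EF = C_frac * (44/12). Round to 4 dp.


EF = C_frac * (M_CO2 / M_C)
EF = 0.7955 * (44/12)
EF = 0.7955 * 3.666667 = 2.9168 kg_CO2/kg_fuel


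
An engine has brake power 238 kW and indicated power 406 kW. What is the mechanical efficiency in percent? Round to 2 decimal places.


eta_mech = (BP / IP) * 100
Ratio = 238 / 406 = 0.5862
eta_mech = 0.5862 * 100 = 58.62%


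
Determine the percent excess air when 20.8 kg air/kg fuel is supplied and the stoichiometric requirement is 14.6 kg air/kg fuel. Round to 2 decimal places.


Excess air = actual - stoichiometric = 20.8 - 14.6 = 6.20 kg/kg fuel
Excess air % = (excess / stoich) * 100 = (6.20 / 14.6) * 100 = 42.47%


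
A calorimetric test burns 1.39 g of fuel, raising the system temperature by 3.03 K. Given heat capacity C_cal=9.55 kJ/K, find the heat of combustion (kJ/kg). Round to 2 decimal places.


Hc = C_cal * delta_T / m_fuel
Q_released = 9.55 * 3.03 = 28.9365 kJ
m_fuel = 1.39 g = 1.39/1000 kg = 0.001390 kg
Hc = 28.9365 / 0.001390 = 20817.63 kJ/kg


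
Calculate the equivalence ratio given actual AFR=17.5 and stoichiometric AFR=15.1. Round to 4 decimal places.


phi = AFR_stoich / AFR_actual
phi = 15.1 / 17.5 = 0.8629


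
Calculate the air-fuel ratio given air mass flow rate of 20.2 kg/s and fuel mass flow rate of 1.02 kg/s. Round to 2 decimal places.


AFR = m_air / m_fuel
AFR = 20.2 / 1.02 = 19.80


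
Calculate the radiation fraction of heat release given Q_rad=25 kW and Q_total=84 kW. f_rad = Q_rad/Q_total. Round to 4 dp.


f_rad = Q_rad / Q_total
f_rad = 25 / 84 = 0.2976


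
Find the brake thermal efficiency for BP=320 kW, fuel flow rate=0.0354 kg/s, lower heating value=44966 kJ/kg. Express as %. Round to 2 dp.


eta_BTE = (BP / (mf * LHV)) * 100
Denominator = 0.0354 * 44966 = 1591.7964 kW
eta_BTE = (320 / 1591.7964) * 100 = 20.10%


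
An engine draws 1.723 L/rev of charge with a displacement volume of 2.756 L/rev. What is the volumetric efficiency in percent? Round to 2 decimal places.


eta_v = (V_actual / V_disp) * 100
Ratio = 1.723 / 2.756 = 0.6252
eta_v = 0.6252 * 100 = 62.52%


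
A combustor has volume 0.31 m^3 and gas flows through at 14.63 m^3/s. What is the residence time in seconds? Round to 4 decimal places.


tau = V / Q_flow
tau = 0.31 / 14.63 = 0.0212 s


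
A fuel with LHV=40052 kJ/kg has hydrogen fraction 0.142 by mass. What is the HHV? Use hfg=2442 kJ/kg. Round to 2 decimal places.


HHV = LHV + hfg * 9 * H
Water addition = 2442 * 9 * 0.142 = 3120.876 kJ/kg
HHV = 40052 + 3120.876 = 43172.88 kJ/kg


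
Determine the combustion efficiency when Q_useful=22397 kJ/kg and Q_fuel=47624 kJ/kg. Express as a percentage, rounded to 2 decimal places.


Efficiency = (Q_useful / Q_fuel) * 100
Efficiency = (22397 / 47624) * 100
Efficiency = 0.4703 * 100 = 47.03%


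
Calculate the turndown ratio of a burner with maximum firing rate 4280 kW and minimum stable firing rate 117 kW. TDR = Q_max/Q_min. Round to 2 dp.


TDR = Q_max / Q_min
TDR = 4280 / 117 = 36.58


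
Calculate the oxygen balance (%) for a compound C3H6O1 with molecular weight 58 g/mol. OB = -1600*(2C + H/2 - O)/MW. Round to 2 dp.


OB = -1600 * (2C + H/2 - O) / MW
Inner = 2*3 + 6/2 - 1 = 8.00
OB = -1600 * 8.00 / 58 = -220.69%


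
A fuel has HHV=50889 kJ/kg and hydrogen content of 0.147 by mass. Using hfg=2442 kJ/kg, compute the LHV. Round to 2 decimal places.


LHV = HHV - hfg * 9 * H
Water correction = 2442 * 9 * 0.147 = 3230.766 kJ/kg
LHV = 50889 - 3230.766 = 47658.23 kJ/kg


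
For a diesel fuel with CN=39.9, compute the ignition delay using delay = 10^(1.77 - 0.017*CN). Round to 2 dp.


delay = 10^(1.77 - 0.017*CN)
Exponent = 1.77 - 0.017*39.9 = 1.0917
delay = 10^1.0917 = 12.35 ms


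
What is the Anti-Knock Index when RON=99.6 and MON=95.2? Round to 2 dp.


AKI = (RON + MON) / 2
AKI = (99.6 + 95.2) / 2
AKI = 194.8 / 2 = 97.40


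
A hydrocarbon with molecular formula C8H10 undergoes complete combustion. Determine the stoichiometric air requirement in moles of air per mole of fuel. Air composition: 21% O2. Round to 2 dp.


Balanced combustion: C8H10 + 10.5 O2 -> 8 CO2 + 5 H2O
O2 needed = C + H/4 = 8 + 10/4 = 10.50 moles
Air moles = O2 / 0.21 = 10.50 / 0.21 = 50.00 moles air


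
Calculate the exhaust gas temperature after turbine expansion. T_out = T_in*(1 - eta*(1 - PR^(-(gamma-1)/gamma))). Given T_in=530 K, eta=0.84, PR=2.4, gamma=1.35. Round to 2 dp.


T_out = T_in * (1 - eta * (1 - PR^(-(gamma-1)/gamma)))
Exponent = -(1.35-1)/1.35 = -0.25925926
PR^exp = 2.4^(-0.25925926) = 0.79694200
Factor = 1 - 0.84*(1 - 0.79694200) = 0.82943128
T_out = 530 * 0.82943128 = 439.60 K


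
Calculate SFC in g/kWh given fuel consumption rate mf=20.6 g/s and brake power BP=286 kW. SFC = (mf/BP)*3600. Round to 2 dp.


SFC = (mf / BP) * 3600
Rate = 20.6 / 286 = 0.072028 g/(s*kW)
SFC = 0.072028 * 3600 = 259.30 g/kWh


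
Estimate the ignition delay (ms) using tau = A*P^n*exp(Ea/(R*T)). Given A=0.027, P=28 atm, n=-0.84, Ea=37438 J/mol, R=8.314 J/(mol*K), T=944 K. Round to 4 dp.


tau = A * P^n * exp(Ea/(R*T))
P^n = 28^(-0.84) = 0.06086775
Ea/(R*T) = 37438/(8.314*944) = 4.770135
exp(Ea/(R*T)) = 117.935104
tau = 0.027 * 0.06086775 * 117.935104 = 0.1938 ms


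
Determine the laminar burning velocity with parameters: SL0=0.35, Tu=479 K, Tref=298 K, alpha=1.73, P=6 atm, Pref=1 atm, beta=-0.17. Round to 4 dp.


SL = SL0 * (Tu/Tref)^alpha * (P/Pref)^beta
T ratio = 479/298 = 1.60738255
(T ratio)^alpha = 1.60738255^1.73 = 2.272931
(P/Pref)^beta = 6^(-0.17) = 0.737419
SL = 0.35 * 2.272931 * 0.737419 = 0.5866 m/s


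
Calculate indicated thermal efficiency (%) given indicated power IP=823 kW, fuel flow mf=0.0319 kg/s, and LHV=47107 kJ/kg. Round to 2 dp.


eta_ith = (IP / (mf * LHV)) * 100
Denominator = 0.0319 * 47107 = 1502.7133 kW
eta_ith = (823 / 1502.7133) * 100 = 54.77%


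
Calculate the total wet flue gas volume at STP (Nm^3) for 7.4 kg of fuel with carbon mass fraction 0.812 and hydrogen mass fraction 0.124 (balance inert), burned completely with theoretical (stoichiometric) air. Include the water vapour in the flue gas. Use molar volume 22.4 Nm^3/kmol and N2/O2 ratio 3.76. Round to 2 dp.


Per kg fuel: CO2 = (C/12 kmol)*22.4 = (0.812/12)*22.4 = 1.51573 Nm^3
Per kg fuel: H2O = (H/2 kmol)*22.4 = (0.124/2)*22.4 = 1.38880 Nm^3
O2 needed per kg fuel = C/12 + H/4 = 0.812/12 + 0.124/4 = 0.09866667 kmol
Per kg fuel: N2 = O2*3.76*22.4 = 0.09866667*3.76*22.4 = 8.31010 Nm^3
Total per kg = 1.51573 + 1.38880 + 8.31010 = 11.21463 Nm^3
Total = 11.21463 * 7.4 = 82.99 Nm^3


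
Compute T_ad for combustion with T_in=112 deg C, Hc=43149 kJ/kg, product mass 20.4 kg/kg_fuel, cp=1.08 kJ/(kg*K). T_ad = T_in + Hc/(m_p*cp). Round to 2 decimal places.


T_ad = T_in + Hc / (m_p * cp)
Denominator = 20.4 * 1.08 = 22.0320
Temperature rise = 43149 / 22.0320 = 1958.47 K
T_ad = 112 + 1958.47 = 2070.47 deg C


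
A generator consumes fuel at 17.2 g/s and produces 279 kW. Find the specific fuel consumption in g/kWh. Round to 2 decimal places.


SFC = (mf / BP) * 3600
Rate = 17.2 / 279 = 0.061649 g/(s*kW)
SFC = 0.061649 * 3600 = 221.94 g/kWh


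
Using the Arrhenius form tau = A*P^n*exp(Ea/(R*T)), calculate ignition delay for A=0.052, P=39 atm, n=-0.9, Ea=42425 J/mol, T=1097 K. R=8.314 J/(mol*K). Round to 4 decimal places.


tau = A * P^n * exp(Ea/(R*T))
P^n = 39^(-0.9) = 0.03698638
Ea/(R*T) = 42425/(8.314*1097) = 4.651630
exp(Ea/(R*T)) = 104.755644
tau = 0.052 * 0.03698638 * 104.755644 = 0.2015 ms


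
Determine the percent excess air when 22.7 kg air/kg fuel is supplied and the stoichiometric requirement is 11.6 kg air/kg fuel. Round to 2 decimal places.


Excess air = actual - stoichiometric = 22.7 - 11.6 = 11.10 kg/kg fuel
Excess air % = (excess / stoich) * 100 = (11.10 / 11.6) * 100 = 95.69%


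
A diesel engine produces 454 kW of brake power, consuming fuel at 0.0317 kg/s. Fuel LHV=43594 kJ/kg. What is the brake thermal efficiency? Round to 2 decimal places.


eta_BTE = (BP / (mf * LHV)) * 100
Denominator = 0.0317 * 43594 = 1381.9298 kW
eta_BTE = (454 / 1381.9298) * 100 = 32.85%


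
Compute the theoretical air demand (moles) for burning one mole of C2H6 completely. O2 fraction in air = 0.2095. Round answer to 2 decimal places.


Balanced combustion: C2H6 + 3.5 O2 -> 2 CO2 + 3 H2O
O2 needed = C + H/4 = 2 + 6/4 = 3.50 moles
Air moles = O2 / 0.2095 = 3.50 / 0.2095 = 16.71 moles air


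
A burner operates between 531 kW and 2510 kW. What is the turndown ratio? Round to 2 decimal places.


TDR = Q_max / Q_min
TDR = 2510 / 531 = 4.73


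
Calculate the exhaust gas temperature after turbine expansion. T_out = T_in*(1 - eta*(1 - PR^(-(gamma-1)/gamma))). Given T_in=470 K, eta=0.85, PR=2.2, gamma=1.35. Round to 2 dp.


T_out = T_in * (1 - eta * (1 - PR^(-(gamma-1)/gamma)))
Exponent = -(1.35-1)/1.35 = -0.25925926
PR^exp = 2.2^(-0.25925926) = 0.81512413
Factor = 1 - 0.85*(1 - 0.81512413) = 0.84285551
T_out = 470 * 0.84285551 = 396.14 K


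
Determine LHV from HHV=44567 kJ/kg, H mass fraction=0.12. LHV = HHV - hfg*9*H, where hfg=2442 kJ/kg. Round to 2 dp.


LHV = HHV - hfg * 9 * H
Water correction = 2442 * 9 * 0.12 = 2637.360 kJ/kg
LHV = 44567 - 2637.360 = 41929.64 kJ/kg


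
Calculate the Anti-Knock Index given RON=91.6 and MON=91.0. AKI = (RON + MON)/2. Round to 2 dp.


AKI = (RON + MON) / 2
AKI = (91.6 + 91.0) / 2
AKI = 182.6 / 2 = 91.30


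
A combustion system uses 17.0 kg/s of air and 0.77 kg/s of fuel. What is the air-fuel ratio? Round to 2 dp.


AFR = m_air / m_fuel
AFR = 17.0 / 0.77 = 22.08


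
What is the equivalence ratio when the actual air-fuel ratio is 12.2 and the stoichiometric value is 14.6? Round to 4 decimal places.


phi = AFR_stoich / AFR_actual
phi = 14.6 / 12.2 = 1.1967


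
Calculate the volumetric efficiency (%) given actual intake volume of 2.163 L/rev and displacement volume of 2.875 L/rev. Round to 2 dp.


eta_v = (V_actual / V_disp) * 100
Ratio = 2.163 / 2.875 = 0.7523
eta_v = 0.7523 * 100 = 75.23%


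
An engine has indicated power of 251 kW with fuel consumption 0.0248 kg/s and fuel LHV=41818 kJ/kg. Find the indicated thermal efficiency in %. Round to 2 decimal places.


eta_ith = (IP / (mf * LHV)) * 100
Denominator = 0.0248 * 41818 = 1037.0864 kW
eta_ith = (251 / 1037.0864) * 100 = 24.20%


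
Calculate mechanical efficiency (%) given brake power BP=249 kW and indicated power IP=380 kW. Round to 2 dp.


eta_mech = (BP / IP) * 100
Ratio = 249 / 380 = 0.6553
eta_mech = 0.6553 * 100 = 65.53%


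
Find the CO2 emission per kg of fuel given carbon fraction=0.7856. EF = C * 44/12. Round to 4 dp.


EF = C_frac * (M_CO2 / M_C)
EF = 0.7856 * (44/12)
EF = 0.7856 * 3.666667 = 2.8805 kg_CO2/kg_fuel


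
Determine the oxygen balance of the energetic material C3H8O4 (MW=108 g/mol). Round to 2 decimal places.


OB = -1600 * (2C + H/2 - O) / MW
Inner = 2*3 + 8/2 - 4 = 6.00
OB = -1600 * 6.00 / 108 = -88.89%


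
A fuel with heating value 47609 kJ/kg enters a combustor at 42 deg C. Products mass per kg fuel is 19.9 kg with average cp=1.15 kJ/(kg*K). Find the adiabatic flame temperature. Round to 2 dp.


T_ad = T_in + Hc / (m_p * cp)
Denominator = 19.9 * 1.15 = 22.8850
Temperature rise = 47609 / 22.8850 = 2080.36 K
T_ad = 42 + 2080.36 = 2122.36 deg C


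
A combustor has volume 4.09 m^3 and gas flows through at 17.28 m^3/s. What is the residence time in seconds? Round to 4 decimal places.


tau = V / Q_flow
tau = 4.09 / 17.28 = 0.2367 s


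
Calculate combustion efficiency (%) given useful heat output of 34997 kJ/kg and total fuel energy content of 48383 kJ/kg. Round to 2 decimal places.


Efficiency = (Q_useful / Q_fuel) * 100
Efficiency = (34997 / 48383) * 100
Efficiency = 0.7233 * 100 = 72.33%


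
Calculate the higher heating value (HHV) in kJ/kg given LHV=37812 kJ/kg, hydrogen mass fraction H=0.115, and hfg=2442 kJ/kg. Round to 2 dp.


HHV = LHV + hfg * 9 * H
Water addition = 2442 * 9 * 0.115 = 2527.470 kJ/kg
HHV = 37812 + 2527.470 = 40339.47 kJ/kg


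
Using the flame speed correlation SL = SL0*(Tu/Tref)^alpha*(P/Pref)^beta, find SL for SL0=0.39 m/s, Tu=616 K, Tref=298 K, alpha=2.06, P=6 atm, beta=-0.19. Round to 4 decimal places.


SL = SL0 * (Tu/Tref)^alpha * (P/Pref)^beta
T ratio = 616/298 = 2.06711409
(T ratio)^alpha = 2.06711409^2.06 = 4.463245
(P/Pref)^beta = 6^(-0.19) = 0.711461
SL = 0.39 * 4.463245 * 0.711461 = 1.2384 m/s


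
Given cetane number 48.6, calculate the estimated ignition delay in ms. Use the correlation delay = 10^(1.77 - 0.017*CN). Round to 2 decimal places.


delay = 10^(1.77 - 0.017*CN)
Exponent = 1.77 - 0.017*48.6 = 0.9438
delay = 10^0.9438 = 8.79 ms


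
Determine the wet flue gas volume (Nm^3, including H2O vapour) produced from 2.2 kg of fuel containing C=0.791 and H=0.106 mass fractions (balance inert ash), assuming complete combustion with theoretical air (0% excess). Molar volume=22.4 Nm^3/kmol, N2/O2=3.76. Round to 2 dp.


Per kg fuel: CO2 = (C/12 kmol)*22.4 = (0.791/12)*22.4 = 1.47653 Nm^3
Per kg fuel: H2O = (H/2 kmol)*22.4 = (0.106/2)*22.4 = 1.18720 Nm^3
O2 needed per kg fuel = C/12 + H/4 = 0.791/12 + 0.106/4 = 0.09241667 kmol
Per kg fuel: N2 = O2*3.76*22.4 = 0.09241667*3.76*22.4 = 7.78370 Nm^3
Total per kg = 1.47653 + 1.18720 + 7.78370 = 10.44743 Nm^3
Total = 10.44743 * 2.2 = 22.98 Nm^3


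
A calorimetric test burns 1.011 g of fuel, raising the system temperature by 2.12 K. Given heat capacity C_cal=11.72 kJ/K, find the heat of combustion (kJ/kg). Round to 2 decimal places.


Hc = C_cal * delta_T / m_fuel
Q_released = 11.72 * 2.12 = 24.8464 kJ
m_fuel = 1.011 g = 1.011/1000 kg = 0.001011 kg
Hc = 24.8464 / 0.001011 = 24576.06 kJ/kg


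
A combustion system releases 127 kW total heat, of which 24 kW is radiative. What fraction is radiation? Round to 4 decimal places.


f_rad = Q_rad / Q_total
f_rad = 24 / 127 = 0.1890


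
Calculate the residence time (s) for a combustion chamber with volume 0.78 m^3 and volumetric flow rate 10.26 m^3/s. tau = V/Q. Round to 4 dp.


tau = V / Q_flow
tau = 0.78 / 10.26 = 0.0760 s


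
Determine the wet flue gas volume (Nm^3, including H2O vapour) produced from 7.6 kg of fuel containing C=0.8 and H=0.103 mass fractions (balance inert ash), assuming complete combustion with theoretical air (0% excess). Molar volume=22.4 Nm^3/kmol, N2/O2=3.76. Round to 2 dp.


Per kg fuel: CO2 = (C/12 kmol)*22.4 = (0.8/12)*22.4 = 1.49333 Nm^3
Per kg fuel: H2O = (H/2 kmol)*22.4 = (0.103/2)*22.4 = 1.15360 Nm^3
O2 needed per kg fuel = C/12 + H/4 = 0.8/12 + 0.103/4 = 0.09241667 kmol
Per kg fuel: N2 = O2*3.76*22.4 = 0.09241667*3.76*22.4 = 7.78370 Nm^3
Total per kg = 1.49333 + 1.15360 + 7.78370 = 10.43063 Nm^3
Total = 10.43063 * 7.6 = 79.27 Nm^3


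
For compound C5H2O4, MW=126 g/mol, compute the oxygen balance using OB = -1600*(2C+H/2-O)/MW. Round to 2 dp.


OB = -1600 * (2C + H/2 - O) / MW
Inner = 2*5 + 2/2 - 4 = 7.00
OB = -1600 * 7.00 / 126 = -88.89%


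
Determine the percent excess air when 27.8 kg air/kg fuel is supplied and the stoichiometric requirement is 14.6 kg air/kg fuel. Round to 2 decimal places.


Excess air = actual - stoichiometric = 27.8 - 14.6 = 13.20 kg/kg fuel
Excess air % = (excess / stoich) * 100 = (13.20 / 14.6) * 100 = 90.41%


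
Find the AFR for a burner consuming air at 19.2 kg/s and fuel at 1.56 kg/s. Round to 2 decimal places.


AFR = m_air / m_fuel
AFR = 19.2 / 1.56 = 12.31


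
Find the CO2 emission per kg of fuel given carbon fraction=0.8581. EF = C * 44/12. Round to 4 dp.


EF = C_frac * (M_CO2 / M_C)
EF = 0.8581 * (44/12)
EF = 0.8581 * 3.666667 = 3.1464 kg_CO2/kg_fuel


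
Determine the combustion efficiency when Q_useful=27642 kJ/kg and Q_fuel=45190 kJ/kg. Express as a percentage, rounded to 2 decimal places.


Efficiency = (Q_useful / Q_fuel) * 100
Efficiency = (27642 / 45190) * 100
Efficiency = 0.6117 * 100 = 61.17%


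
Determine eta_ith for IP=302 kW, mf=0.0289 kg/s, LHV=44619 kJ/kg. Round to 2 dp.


eta_ith = (IP / (mf * LHV)) * 100
Denominator = 0.0289 * 44619 = 1289.4891 kW
eta_ith = (302 / 1289.4891) * 100 = 23.42%


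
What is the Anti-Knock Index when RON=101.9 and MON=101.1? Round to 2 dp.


AKI = (RON + MON) / 2
AKI = (101.9 + 101.1) / 2
AKI = 203.0 / 2 = 101.50


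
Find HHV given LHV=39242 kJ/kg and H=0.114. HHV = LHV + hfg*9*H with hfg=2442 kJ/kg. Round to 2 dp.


HHV = LHV + hfg * 9 * H
Water addition = 2442 * 9 * 0.114 = 2505.492 kJ/kg
HHV = 39242 + 2505.492 = 41747.49 kJ/kg


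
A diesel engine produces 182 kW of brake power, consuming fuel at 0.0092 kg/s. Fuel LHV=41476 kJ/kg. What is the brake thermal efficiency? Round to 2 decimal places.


eta_BTE = (BP / (mf * LHV)) * 100
Denominator = 0.0092 * 41476 = 381.5792 kW
eta_BTE = (182 / 381.5792) * 100 = 47.70%


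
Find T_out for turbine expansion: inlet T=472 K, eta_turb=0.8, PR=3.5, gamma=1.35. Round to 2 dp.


T_out = T_in * (1 - eta * (1 - PR^(-(gamma-1)/gamma)))
Exponent = -(1.35-1)/1.35 = -0.25925926
PR^exp = 3.5^(-0.25925926) = 0.72267881
Factor = 1 - 0.8*(1 - 0.72267881) = 0.77814305
T_out = 472 * 0.77814305 = 367.28 K


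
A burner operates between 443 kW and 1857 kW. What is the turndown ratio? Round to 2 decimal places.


TDR = Q_max / Q_min
TDR = 1857 / 443 = 4.19


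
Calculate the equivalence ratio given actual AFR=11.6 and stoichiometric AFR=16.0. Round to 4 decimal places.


phi = AFR_stoich / AFR_actual
phi = 16.0 / 11.6 = 1.3793


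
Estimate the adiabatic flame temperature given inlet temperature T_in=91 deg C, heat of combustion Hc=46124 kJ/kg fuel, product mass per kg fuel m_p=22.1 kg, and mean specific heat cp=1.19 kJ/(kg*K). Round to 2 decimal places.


T_ad = T_in + Hc / (m_p * cp)
Denominator = 22.1 * 1.19 = 26.2990
Temperature rise = 46124 / 26.2990 = 1753.83 K
T_ad = 91 + 1753.83 = 1844.83 deg C


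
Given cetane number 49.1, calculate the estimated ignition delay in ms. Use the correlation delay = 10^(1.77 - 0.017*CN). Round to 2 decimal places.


delay = 10^(1.77 - 0.017*CN)
Exponent = 1.77 - 0.017*49.1 = 0.9353
delay = 10^0.9353 = 8.62 ms


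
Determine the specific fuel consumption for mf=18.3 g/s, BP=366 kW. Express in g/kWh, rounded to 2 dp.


SFC = (mf / BP) * 3600
Rate = 18.3 / 366 = 0.050000 g/(s*kW)
SFC = 0.050000 * 3600 = 180.00 g/kWh


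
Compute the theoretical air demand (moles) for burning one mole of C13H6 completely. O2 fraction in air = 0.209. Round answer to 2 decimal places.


Balanced combustion: C13H6 + 14.5 O2 -> 13 CO2 + 3 H2O
O2 needed = C + H/4 = 13 + 6/4 = 14.50 moles
Air moles = O2 / 0.209 = 14.50 / 0.209 = 69.38 moles air


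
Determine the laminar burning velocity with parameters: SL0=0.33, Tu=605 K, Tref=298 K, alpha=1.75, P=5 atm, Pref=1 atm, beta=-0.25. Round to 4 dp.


SL = SL0 * (Tu/Tref)^alpha * (P/Pref)^beta
T ratio = 605/298 = 2.03020134
(T ratio)^alpha = 2.03020134^1.75 = 3.452975
(P/Pref)^beta = 5^(-0.25) = 0.668740
SL = 0.33 * 3.452975 * 0.668740 = 0.7620 m/s


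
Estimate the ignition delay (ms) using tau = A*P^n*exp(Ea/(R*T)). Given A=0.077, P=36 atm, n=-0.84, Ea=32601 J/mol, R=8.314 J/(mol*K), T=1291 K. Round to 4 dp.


tau = A * P^n * exp(Ea/(R*T))
P^n = 36^(-0.84) = 0.04928399
Ea/(R*T) = 32601/(8.314*1291) = 3.037349
exp(Ea/(R*T)) = 20.849891
tau = 0.077 * 0.04928399 * 20.849891 = 0.0791 ms


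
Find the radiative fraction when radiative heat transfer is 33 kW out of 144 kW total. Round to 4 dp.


f_rad = Q_rad / Q_total
f_rad = 33 / 144 = 0.2292


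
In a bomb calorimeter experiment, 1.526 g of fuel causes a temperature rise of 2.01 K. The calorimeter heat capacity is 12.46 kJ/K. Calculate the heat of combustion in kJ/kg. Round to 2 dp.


Hc = C_cal * delta_T / m_fuel
Q_released = 12.46 * 2.01 = 25.0446 kJ
m_fuel = 1.526 g = 1.526/1000 kg = 0.001526 kg
Hc = 25.0446 / 0.001526 = 16411.93 kJ/kg


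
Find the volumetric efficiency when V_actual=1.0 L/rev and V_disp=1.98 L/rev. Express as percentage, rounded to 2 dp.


eta_v = (V_actual / V_disp) * 100
Ratio = 1.0 / 1.98 = 0.5051
eta_v = 0.5051 * 100 = 50.51%


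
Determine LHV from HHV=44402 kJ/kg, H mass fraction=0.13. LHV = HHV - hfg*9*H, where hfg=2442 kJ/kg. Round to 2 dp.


LHV = HHV - hfg * 9 * H
Water correction = 2442 * 9 * 0.13 = 2857.140 kJ/kg
LHV = 44402 - 2857.140 = 41544.86 kJ/kg


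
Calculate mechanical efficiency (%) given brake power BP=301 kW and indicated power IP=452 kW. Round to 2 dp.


eta_mech = (BP / IP) * 100
Ratio = 301 / 452 = 0.6659
eta_mech = 0.6659 * 100 = 66.59%


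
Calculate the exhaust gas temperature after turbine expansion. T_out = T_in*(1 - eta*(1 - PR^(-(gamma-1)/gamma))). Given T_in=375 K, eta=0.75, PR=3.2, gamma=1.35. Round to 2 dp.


T_out = T_in * (1 - eta * (1 - PR^(-(gamma-1)/gamma)))
Exponent = -(1.35-1)/1.35 = -0.25925926
PR^exp = 3.2^(-0.25925926) = 0.73966521
Factor = 1 - 0.75*(1 - 0.73966521) = 0.80474891
T_out = 375 * 0.80474891 = 301.78 K
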